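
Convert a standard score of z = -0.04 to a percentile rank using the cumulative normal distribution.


CDF(z) = 0.5 * (1 + erf(z/sqrt(2)))
erf(-0.0283) = -0.0319
CDF = 0.484
Percentile rank = 0.484 * 100 = 48.4

48.4


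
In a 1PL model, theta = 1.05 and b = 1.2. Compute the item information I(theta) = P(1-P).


P = 1/(1+exp(-(1.05-1.2))) = 0.4626
I = P*(1-P) = 0.4626 * 0.5374
I = 0.2486

0.2486


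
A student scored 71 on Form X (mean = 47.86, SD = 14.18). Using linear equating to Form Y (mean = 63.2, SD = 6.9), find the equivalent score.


slope = SD_Y / SD_X = 6.9 / 14.18 ~ 0.4866
intercept = mean_Y - slope * mean_X = 63.2 - (6.9 / 14.18) * 47.86 ~ 39.9113
Y = slope * X + intercept. To avoid rounding drift from the rounded slope/intercept, evaluate the equivalent form Y = mean_Y + SD_Y * (X - mean_X) / SD_X at full precision:
Y = 63.2 + 6.9 * (71 - 47.86) / 14.18
Y = 63.2 + 6.9 * 23.14 / 14.18
Y = 63.2 + 159.666 / 14.18
Y = 63.2 + 11.2599
Y = 74.4599

74.4599


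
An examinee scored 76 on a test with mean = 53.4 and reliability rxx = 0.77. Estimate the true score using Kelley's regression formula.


T_est = rxx * X + (1 - rxx) * mean
T_est = 0.77 * 76 + 0.23 * 53.4
T_est = 58.52 + 12.282
T_est = 70.802

70.802


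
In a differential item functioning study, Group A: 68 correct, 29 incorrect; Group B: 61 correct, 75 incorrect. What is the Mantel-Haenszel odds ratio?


Odds_A = 68/29 = 2.3448
Odds_B = 61/75 = 0.8133
OR = Odds_A / Odds_B = 2.3448 / 0.8133
Exactly, OR = (68 * 75) / (29 * 61) = 5100 / 1769
OR = 2.883

2.883


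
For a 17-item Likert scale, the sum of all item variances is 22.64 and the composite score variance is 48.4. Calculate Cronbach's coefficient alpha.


alpha = (k/(k-1)) * (1 - sum(si^2)/s_total^2)
= (17/16) * (1 - 22.64/48.4)
alpha = 0.5655

0.5655


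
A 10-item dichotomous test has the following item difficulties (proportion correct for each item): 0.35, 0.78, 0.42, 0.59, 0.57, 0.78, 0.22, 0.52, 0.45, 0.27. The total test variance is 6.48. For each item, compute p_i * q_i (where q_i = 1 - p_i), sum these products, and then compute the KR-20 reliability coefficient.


For each item, compute p_i * q_i:
  Item 1: 0.35 * 0.65 = 0.2275
  Item 2: 0.78 * 0.22 = 0.1716
  Item 3: 0.42 * 0.58 = 0.2436
  Item 4: 0.59 * 0.41 = 0.2419
  Item 5: 0.57 * 0.43 = 0.2451
  Item 6: 0.78 * 0.22 = 0.1716
  Item 7: 0.22 * 0.78 = 0.1716
  Item 8: 0.52 * 0.48 = 0.2496
  Item 9: 0.45 * 0.55 = 0.2475
  Item 10: 0.27 * 0.73 = 0.1971
Sum(p_i * q_i) = 0.2275 + 0.1716 + 0.2436 + 0.2419 + 0.2451 + 0.1716 + 0.1716 + 0.2496 + 0.2475 + 0.1971 = 2.1671
KR-20 = (k/(k-1)) * (1 - Sum(p_i*q_i) / Var_total)
= (10/9) * (1 - 2.1671/6.48)
= 1.1111 * 0.6656
KR-20 = 0.7395

0.7395


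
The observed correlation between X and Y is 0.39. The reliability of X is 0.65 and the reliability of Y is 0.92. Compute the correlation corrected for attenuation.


r_corrected = rxy / sqrt(rxx * ryy)
= 0.39 / sqrt(0.65 * 0.92)
= 0.39 / sqrt(0.598)
= 0.39 / 0.773305
r_corrected = 0.5043

0.5043


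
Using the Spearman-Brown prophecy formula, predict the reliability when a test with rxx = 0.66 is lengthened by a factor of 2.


r_new = (n * rxx) / (1 + (n-1) * rxx)
r_new = (2 * 0.66) / (1 + 1 * 0.66)
r_new = 1.32 / 1.66
r_new = 0.7952

0.7952


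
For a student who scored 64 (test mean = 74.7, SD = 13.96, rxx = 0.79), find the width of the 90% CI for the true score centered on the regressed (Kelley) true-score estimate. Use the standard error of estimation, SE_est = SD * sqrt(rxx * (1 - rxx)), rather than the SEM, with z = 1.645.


True score estimate = 0.79*64 + 0.21*74.7 = 66.247
SE_est = SD * sqrt(rxx * (1 - rxx)) = 13.96 * sqrt(0.79 * 0.21) = 13.96 * sqrt(0.1659) = 5.686023
CI = T_est +/- z * SE_est, so width = 2 * z * SE_est = 2 * 1.645 * 5.686023
Width = 18.707

18.707


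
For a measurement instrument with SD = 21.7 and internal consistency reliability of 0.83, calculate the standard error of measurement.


SEM = SD * sqrt(1 - rxx)
SEM = 21.7 * sqrt(1 - 0.83)
SEM = 21.7 * sqrt(0.17) = 21.7 * 0.412311
SEM = 8.9471

8.9471


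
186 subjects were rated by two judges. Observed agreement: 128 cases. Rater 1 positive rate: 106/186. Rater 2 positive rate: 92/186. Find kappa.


P_o = 128/186 = 0.688172
P_e = (106*92 + 80*94) / 34596 = 0.499248
kappa = (P_o - P_e) / (1 - P_e)
kappa = (0.688172 - 0.499248) / (1 - 0.499248)
kappa = 0.3773

0.3773


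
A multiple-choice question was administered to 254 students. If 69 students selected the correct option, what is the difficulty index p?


Item difficulty p = number correct / total examinees
p = 69 / 254
p = 0.2717

0.2717


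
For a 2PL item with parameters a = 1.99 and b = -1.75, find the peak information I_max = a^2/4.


For 2PL, max info at theta = b = -1.75
I_max = a^2 / 4 = 1.99^2 / 4
= 3.9601 / 4
I_max = 0.99

0.99


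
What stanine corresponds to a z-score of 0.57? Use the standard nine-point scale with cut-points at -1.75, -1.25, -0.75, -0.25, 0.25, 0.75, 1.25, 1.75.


Stanine boundaries: [-1.75, -1.25, -0.75, -0.25, 0.25, 0.75, 1.25, 1.75]
z = 0.57
Check each boundary:
  z >= -1.75 -> could be stanine 2
  z >= -1.25 -> could be stanine 3
  z >= -0.75 -> could be stanine 4
  z >= -0.25 -> could be stanine 5
  z >= 0.25 -> could be stanine 6
  z < 0.75
  z < 1.25
  z < 1.75
Highest qualifying boundary gives stanine = 6

6


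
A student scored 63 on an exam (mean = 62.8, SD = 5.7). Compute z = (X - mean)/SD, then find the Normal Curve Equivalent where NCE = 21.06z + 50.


z = (X - mean) / SD = (63 - 62.8) / 5.7
z = 0.2 / 5.7
z = 0.0351
NCE = NCE = 21.06z + 50
Carry z at full precision (z = 0.2 / 5.7) into the conversion:
NCE = 21.06 * (0.2 / 5.7) + 50 = 4.212 / 5.7 + 50
NCE = 0.7389 + 50
NCE = 50.7389

50.7389


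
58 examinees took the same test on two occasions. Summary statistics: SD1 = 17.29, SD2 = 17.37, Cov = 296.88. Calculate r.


r = cov(X,Y) / (SD_X * SD_Y)
r = 296.88 / (17.29 * 17.37)
r = 296.88 / 300.3273
r = 0.9885

0.9885


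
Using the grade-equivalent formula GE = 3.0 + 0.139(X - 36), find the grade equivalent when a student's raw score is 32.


raw - median = 32 - 36 = -4
slope * diff = 0.139 * -4 = -0.556
GE = 3.0 + -0.556
GE = 2.444

2.444


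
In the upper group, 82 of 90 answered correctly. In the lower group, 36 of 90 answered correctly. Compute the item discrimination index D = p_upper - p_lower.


p_upper = 82/90 = 0.9111
p_lower = 36/90 = 0.4
D = 0.9111 - 0.4 = 0.5111

0.5111


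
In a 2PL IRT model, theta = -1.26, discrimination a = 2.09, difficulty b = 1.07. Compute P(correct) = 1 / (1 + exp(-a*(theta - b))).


a*(theta - b) = 2.09 * (-1.26 - 1.07) = -4.8697
exp(--4.8697) = 130.2818
P = 1 / (1 + 130.2818)
P = 0.0076

0.0076


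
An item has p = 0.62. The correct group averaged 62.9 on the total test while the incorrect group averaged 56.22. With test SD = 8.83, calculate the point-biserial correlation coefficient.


q = 1 - p = 0.38
rpb = ((M1 - M0) / SD) * sqrt(p * q)
rpb = ((62.9 - 56.22) / 8.83) * sqrt(0.62 * 0.38)
rpb = 0.3672

0.3672


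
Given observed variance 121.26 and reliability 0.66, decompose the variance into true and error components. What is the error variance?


var_true = rxx * var_obs = 0.66 * 121.26 = 80.0316
var_error = var_obs - var_true
var_error = 121.26 - 80.0316
var_error = 41.2284

41.2284


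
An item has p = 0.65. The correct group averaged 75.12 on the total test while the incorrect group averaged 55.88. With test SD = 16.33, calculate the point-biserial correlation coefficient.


q = 1 - p = 0.35
rpb = ((M1 - M0) / SD) * sqrt(p * q)
rpb = ((75.12 - 55.88) / 16.33) * sqrt(0.65 * 0.35)
rpb = 0.562

0.562


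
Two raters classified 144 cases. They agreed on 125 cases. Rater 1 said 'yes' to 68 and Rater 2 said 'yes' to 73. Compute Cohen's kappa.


P_o = 125/144 = 0.868056
P_e = (68*73 + 76*71) / 20736 = 0.499614
kappa = (P_o - P_e) / (1 - P_e)
kappa = (0.868056 - 0.499614) / (1 - 0.499614)
kappa = 0.7363

0.7363


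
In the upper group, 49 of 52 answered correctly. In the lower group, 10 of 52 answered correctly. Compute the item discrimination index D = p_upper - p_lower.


p_upper = 49/52 = 0.9423
p_lower = 10/52 = 0.1923
D = 0.9423 - 0.1923 = 0.75

0.75


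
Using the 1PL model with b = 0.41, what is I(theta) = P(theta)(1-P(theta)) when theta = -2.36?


P = 1/(1+exp(-(-2.36-0.41))) = 0.059
I = P*(1-P) = 0.059 * 0.941
I = 0.0555

0.0555


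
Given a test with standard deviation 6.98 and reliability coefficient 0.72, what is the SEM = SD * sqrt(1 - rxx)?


SEM = SD * sqrt(1 - rxx)
SEM = 6.98 * sqrt(1 - 0.72)
SEM = 6.98 * sqrt(0.28) = 6.98 * 0.52915
SEM = 3.6935

3.6935


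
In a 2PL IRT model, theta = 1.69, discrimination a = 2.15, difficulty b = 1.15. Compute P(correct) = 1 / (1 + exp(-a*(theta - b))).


a*(theta - b) = 2.15 * (1.69 - 1.15) = 1.161
exp(-1.161) = 0.3132
P = 1 / (1 + 0.3132)
P = 0.7615

0.7615


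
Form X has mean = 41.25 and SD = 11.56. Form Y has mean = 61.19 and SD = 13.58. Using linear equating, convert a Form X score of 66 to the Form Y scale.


slope = SD_Y / SD_X = 13.58 / 11.56 ~ 1.1747
intercept = mean_Y - slope * mean_X = 61.19 - (13.58 / 11.56) * 41.25 ~ 12.732
Y = slope * X + intercept. To avoid rounding drift from the rounded slope/intercept, evaluate the equivalent form Y = mean_Y + SD_Y * (X - mean_X) / SD_X at full precision:
Y = 61.19 + 13.58 * (66 - 41.25) / 11.56
Y = 61.19 + 13.58 * 24.75 / 11.56
Y = 61.19 + 336.105 / 11.56
Y = 61.19 + 29.0748
Y = 90.2648

90.2648


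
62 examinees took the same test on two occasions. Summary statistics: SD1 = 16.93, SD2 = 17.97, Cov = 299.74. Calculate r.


r = cov(X,Y) / (SD_X * SD_Y)
r = 299.74 / (16.93 * 17.97)
r = 299.74 / 304.2321
r = 0.9852

0.9852


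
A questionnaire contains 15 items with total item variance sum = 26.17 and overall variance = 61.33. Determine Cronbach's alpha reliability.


alpha = (k/(k-1)) * (1 - sum(si^2)/s_total^2)
= (15/14) * (1 - 26.17/61.33)
alpha = 0.6142

0.6142


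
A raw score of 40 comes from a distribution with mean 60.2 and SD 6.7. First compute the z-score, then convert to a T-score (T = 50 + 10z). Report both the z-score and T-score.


z = (X - mean) / SD = (40 - 60.2) / 6.7
z = -20.2 / 6.7
z = -3.0149
T-score = T = 50 + 10z
Carry z at full precision (z = -20.2 / 6.7) into the conversion:
T-score = 50 + 10 * (-20.2 / 6.7) = 50 + -202 / 6.7
T-score = 50 + -30.1493
T-score = 19.8507

19.8507


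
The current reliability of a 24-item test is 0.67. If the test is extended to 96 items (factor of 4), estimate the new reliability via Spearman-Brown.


r_new = (n * rxx) / (1 + (n-1) * rxx)
r_new = (4 * 0.67) / (1 + 3 * 0.67)
r_new = 2.68 / 3.01
r_new = 0.8904

0.8904


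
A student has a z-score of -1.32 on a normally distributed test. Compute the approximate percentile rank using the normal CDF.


CDF(z) = 0.5 * (1 + erf(z/sqrt(2)))
erf(-0.9334) = -0.8132
CDF = 0.0934
Percentile rank = 0.0934 * 100 = 9.34

9.34


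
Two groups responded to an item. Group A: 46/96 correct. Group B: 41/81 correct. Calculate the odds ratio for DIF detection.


Odds_A = 46/50 = 0.92
Odds_B = 41/40 = 1.025
OR = Odds_A / Odds_B = 0.92 / 1.025
Exactly, OR = (46 * 40) / (50 * 41) = 1840 / 2050
OR = 0.8976

0.8976


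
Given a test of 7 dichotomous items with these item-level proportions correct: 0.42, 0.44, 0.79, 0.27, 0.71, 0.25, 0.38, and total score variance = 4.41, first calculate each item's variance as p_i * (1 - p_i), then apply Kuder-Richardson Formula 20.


For each item, compute p_i * q_i:
  Item 1: 0.42 * 0.58 = 0.2436
  Item 2: 0.44 * 0.56 = 0.2464
  Item 3: 0.79 * 0.21 = 0.1659
  Item 4: 0.27 * 0.73 = 0.1971
  Item 5: 0.71 * 0.29 = 0.2059
  Item 6: 0.25 * 0.75 = 0.1875
  Item 7: 0.38 * 0.62 = 0.2356
Sum(p_i * q_i) = 0.2436 + 0.2464 + 0.1659 + 0.1971 + 0.2059 + 0.1875 + 0.2356 = 1.482
KR-20 = (k/(k-1)) * (1 - Sum(p_i*q_i) / Var_total)
= (7/6) * (1 - 1.482/4.41)
= 1.1667 * 0.6639
KR-20 = 0.7746

0.7746


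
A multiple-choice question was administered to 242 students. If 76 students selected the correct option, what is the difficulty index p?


Item difficulty p = number correct / total examinees
p = 76 / 242
p = 0.314

0.314


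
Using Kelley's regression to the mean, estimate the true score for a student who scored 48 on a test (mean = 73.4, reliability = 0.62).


T_est = rxx * X + (1 - rxx) * mean
T_est = 0.62 * 48 + 0.38 * 73.4
T_est = 29.76 + 27.892
T_est = 57.652

57.652


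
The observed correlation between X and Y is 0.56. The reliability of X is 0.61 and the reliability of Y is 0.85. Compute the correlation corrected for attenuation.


r_corrected = rxy / sqrt(rxx * ryy)
= 0.56 / sqrt(0.61 * 0.85)
= 0.56 / sqrt(0.5185)
= 0.56 / 0.720069
r_corrected = 0.7777

0.7777


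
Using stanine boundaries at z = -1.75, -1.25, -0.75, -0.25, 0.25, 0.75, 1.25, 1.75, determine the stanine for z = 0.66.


Stanine boundaries: [-1.75, -1.25, -0.75, -0.25, 0.25, 0.75, 1.25, 1.75]
z = 0.66
Check each boundary:
  z >= -1.75 -> could be stanine 2
  z >= -1.25 -> could be stanine 3
  z >= -0.75 -> could be stanine 4
  z >= -0.25 -> could be stanine 5
  z >= 0.25 -> could be stanine 6
  z < 0.75
  z < 1.25
  z < 1.75
Highest qualifying boundary gives stanine = 6

6


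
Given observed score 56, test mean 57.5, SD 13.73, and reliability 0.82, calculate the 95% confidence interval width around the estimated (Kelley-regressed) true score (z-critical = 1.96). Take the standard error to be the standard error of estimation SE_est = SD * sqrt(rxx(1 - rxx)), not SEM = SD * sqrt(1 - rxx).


True score estimate = 0.82*56 + 0.18*57.5 = 56.27
SE_est = SD * sqrt(rxx * (1 - rxx)) = 13.73 * sqrt(0.82 * 0.18) = 13.73 * sqrt(0.1476) = 5.274894
CI = T_est +/- z * SE_est, so width = 2 * z * SE_est = 2 * 1.96 * 5.274894
Width = 20.6776

20.6776


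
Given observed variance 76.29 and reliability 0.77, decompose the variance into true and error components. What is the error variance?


var_true = rxx * var_obs = 0.77 * 76.29 = 58.7433
var_error = var_obs - var_true
var_error = 76.29 - 58.7433
var_error = 17.5467

17.5467


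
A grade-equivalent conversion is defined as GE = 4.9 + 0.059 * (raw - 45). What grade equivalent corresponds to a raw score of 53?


raw - median = 53 - 45 = 8
slope * diff = 0.059 * 8 = 0.472
GE = 4.9 + 0.472
GE = 5.372

5.372


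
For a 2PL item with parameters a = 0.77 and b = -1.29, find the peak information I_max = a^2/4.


For 2PL, max info at theta = b = -1.29
I_max = a^2 / 4 = 0.77^2 / 4
= 0.5929 / 4
I_max = 0.1482

0.1482


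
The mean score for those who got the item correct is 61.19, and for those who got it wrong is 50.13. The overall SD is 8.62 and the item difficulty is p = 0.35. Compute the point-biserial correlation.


q = 1 - p = 0.65
rpb = ((M1 - M0) / SD) * sqrt(p * q)
rpb = ((61.19 - 50.13) / 8.62) * sqrt(0.35 * 0.65)
rpb = 0.612

0.612


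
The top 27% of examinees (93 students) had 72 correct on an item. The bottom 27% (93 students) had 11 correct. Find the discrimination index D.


p_upper = 72/93 = 0.7742
p_lower = 11/93 = 0.1183
D = 0.7742 - 0.1183 = 0.6559

0.6559


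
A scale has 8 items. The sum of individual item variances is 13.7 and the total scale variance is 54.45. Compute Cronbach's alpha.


alpha = (k/(k-1)) * (1 - sum(si^2)/s_total^2)
= (8/7) * (1 - 13.7/54.45)
alpha = 0.8553

0.8553


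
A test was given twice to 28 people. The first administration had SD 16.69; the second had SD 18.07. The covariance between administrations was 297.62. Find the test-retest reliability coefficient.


r = cov(X,Y) / (SD_X * SD_Y)
r = 297.62 / (16.69 * 18.07)
r = 297.62 / 301.5883
r = 0.9868

0.9868


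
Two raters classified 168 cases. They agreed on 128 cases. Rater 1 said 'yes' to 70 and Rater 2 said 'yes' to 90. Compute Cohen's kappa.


P_o = 128/168 = 0.761905
P_e = (70*90 + 98*78) / 28224 = 0.494048
kappa = (P_o - P_e) / (1 - P_e)
kappa = (0.761905 - 0.494048) / (1 - 0.494048)
kappa = 0.5294

0.5294


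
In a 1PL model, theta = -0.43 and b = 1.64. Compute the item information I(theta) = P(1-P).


P = 1/(1+exp(-(-0.43-1.64))) = 0.112
I = P*(1-P) = 0.112 * 0.888
I = 0.0995

0.0995


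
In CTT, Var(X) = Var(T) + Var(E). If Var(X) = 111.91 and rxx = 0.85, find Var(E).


var_true = rxx * var_obs = 0.85 * 111.91 = 95.1235
var_error = var_obs - var_true
var_error = 111.91 - 95.1235
var_error = 16.7865

16.7865


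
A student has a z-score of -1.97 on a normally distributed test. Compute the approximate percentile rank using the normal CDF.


CDF(z) = 0.5 * (1 + erf(z/sqrt(2)))
erf(-1.393) = -0.9512
CDF = 0.0244
Percentile rank = 0.0244 * 100 = 2.44

2.44


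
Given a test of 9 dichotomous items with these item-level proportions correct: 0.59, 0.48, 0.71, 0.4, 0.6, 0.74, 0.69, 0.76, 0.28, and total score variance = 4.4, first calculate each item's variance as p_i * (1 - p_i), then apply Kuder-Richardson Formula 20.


For each item, compute p_i * q_i:
  Item 1: 0.59 * 0.41 = 0.2419
  Item 2: 0.48 * 0.52 = 0.2496
  Item 3: 0.71 * 0.29 = 0.2059
  Item 4: 0.4 * 0.6 = 0.24
  Item 5: 0.6 * 0.4 = 0.24
  Item 6: 0.74 * 0.26 = 0.1924
  Item 7: 0.69 * 0.31 = 0.2139
  Item 8: 0.76 * 0.24 = 0.1824
  Item 9: 0.28 * 0.72 = 0.2016
Sum(p_i * q_i) = 0.2419 + 0.2496 + 0.2059 + 0.24 + 0.24 + 0.1924 + 0.2139 + 0.1824 + 0.2016 = 1.9677
KR-20 = (k/(k-1)) * (1 - Sum(p_i*q_i) / Var_total)
= (9/8) * (1 - 1.9677/4.4)
= 1.125 * 0.5528
KR-20 = 0.6219

0.6219


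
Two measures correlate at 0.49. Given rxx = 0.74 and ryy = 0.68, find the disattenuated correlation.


r_corrected = rxy / sqrt(rxx * ryy)
= 0.49 / sqrt(0.74 * 0.68)
= 0.49 / sqrt(0.5032)
= 0.49 / 0.709366
r_corrected = 0.6908

0.6908


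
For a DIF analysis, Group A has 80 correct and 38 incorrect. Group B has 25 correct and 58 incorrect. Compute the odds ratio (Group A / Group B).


Odds_A = 80/38 = 2.1053
Odds_B = 25/58 = 0.431
OR = Odds_A / Odds_B = 2.1053 / 0.431
Exactly, OR = (80 * 58) / (38 * 25) = 4640 / 950
OR = 4.8842

4.8842


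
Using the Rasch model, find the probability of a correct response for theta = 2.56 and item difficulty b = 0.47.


theta - b = 2.56 - 0.47 = 2.09
exp(-(theta - b)) = exp(-2.09) = 0.1237
P = 1 / (1 + 0.1237)
P = 0.8899

0.8899


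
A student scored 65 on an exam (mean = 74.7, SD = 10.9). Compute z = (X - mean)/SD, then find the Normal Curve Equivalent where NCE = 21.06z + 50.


z = (X - mean) / SD = (65 - 74.7) / 10.9
z = -9.7 / 10.9
z = -0.8899
NCE = NCE = 21.06z + 50
Carry z at full precision (z = -9.7 / 10.9) into the conversion:
NCE = 21.06 * (-9.7 / 10.9) + 50 = -204.282 / 10.9 + 50
NCE = -18.7415 + 50
NCE = 31.2585

31.2585


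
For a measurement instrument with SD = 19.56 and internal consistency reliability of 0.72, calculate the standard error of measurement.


SEM = SD * sqrt(1 - rxx)
SEM = 19.56 * sqrt(1 - 0.72)
SEM = 19.56 * sqrt(0.28) = 19.56 * 0.52915
SEM = 10.3502

10.3502


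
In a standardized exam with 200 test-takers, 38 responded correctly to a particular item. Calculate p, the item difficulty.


Item difficulty p = number correct / total examinees
p = 38 / 200
p = 0.19

0.19


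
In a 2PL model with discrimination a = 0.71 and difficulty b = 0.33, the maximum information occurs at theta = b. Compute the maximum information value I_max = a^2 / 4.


For 2PL, max info at theta = b = 0.33
I_max = a^2 / 4 = 0.71^2 / 4
= 0.5041 / 4
I_max = 0.126

0.126


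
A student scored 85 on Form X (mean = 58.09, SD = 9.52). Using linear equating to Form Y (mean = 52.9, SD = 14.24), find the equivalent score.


slope = SD_Y / SD_X = 14.24 / 9.52 ~ 1.4958
intercept = mean_Y - slope * mean_X = 52.9 - (14.24 / 9.52) * 58.09 ~ -33.9909
Y = slope * X + intercept. To avoid rounding drift from the rounded slope/intercept, evaluate the equivalent form Y = mean_Y + SD_Y * (X - mean_X) / SD_X at full precision:
Y = 52.9 + 14.24 * (85 - 58.09) / 9.52
Y = 52.9 + 14.24 * 26.91 / 9.52
Y = 52.9 + 383.1984 / 9.52
Y = 52.9 + 40.2519
Y = 93.1519

93.1519


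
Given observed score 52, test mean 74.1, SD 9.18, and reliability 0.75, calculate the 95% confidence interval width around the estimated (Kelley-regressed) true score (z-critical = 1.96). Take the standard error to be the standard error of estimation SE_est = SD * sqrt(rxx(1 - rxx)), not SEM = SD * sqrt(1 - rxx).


True score estimate = 0.75*52 + 0.25*74.1 = 57.525
SE_est = SD * sqrt(rxx * (1 - rxx)) = 9.18 * sqrt(0.75 * 0.25) = 9.18 * sqrt(0.1875) = 3.975057
CI = T_est +/- z * SE_est, so width = 2 * z * SE_est = 2 * 1.96 * 3.975057
Width = 15.5822

15.5822


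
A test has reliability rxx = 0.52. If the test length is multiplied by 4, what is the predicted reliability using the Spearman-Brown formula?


r_new = (n * rxx) / (1 + (n-1) * rxx)
r_new = (4 * 0.52) / (1 + 3 * 0.52)
r_new = 2.08 / 2.56
r_new = 0.8125

0.8125


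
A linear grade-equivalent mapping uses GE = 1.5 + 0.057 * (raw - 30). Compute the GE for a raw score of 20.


raw - median = 20 - 30 = -10
slope * diff = 0.057 * -10 = -0.57
GE = 1.5 + -0.57
GE = 0.93

0.93


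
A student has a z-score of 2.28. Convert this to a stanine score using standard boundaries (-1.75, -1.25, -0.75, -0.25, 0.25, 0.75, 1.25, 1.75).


Stanine boundaries: [-1.75, -1.25, -0.75, -0.25, 0.25, 0.75, 1.25, 1.75]
z = 2.28
Check each boundary:
  z >= -1.75 -> could be stanine 2
  z >= -1.25 -> could be stanine 3
  z >= -0.75 -> could be stanine 4
  z >= -0.25 -> could be stanine 5
  z >= 0.25 -> could be stanine 6
  z >= 0.75 -> could be stanine 7
  z >= 1.25 -> could be stanine 8
  z >= 1.75 -> could be stanine 9
Highest qualifying boundary gives stanine = 9

9


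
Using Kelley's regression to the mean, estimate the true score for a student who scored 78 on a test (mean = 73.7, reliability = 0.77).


T_est = rxx * X + (1 - rxx) * mean
T_est = 0.77 * 78 + 0.23 * 73.7
T_est = 60.06 + 16.951
T_est = 77.011

77.011


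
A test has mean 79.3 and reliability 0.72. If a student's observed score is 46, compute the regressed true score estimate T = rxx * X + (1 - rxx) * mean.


T_est = rxx * X + (1 - rxx) * mean
T_est = 0.72 * 46 + 0.28 * 79.3
T_est = 33.12 + 22.204
T_est = 55.324

55.324


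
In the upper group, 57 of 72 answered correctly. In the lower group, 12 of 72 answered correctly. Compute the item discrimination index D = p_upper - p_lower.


p_upper = 57/72 = 0.7917
p_lower = 12/72 = 0.1667
D = 0.7917 - 0.1667 = 0.625

0.625


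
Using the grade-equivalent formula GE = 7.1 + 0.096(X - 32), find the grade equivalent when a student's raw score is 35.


raw - median = 35 - 32 = 3
slope * diff = 0.096 * 3 = 0.288
GE = 7.1 + 0.288
GE = 7.388

7.388


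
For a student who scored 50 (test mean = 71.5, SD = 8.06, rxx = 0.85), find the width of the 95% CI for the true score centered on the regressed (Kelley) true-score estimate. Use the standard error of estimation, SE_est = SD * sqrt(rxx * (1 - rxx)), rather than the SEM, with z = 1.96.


True score estimate = 0.85*50 + 0.15*71.5 = 53.225
SE_est = SD * sqrt(rxx * (1 - rxx)) = 8.06 * sqrt(0.85 * 0.15) = 8.06 * sqrt(0.1275) = 2.877996
CI = T_est +/- z * SE_est, so width = 2 * z * SE_est = 2 * 1.96 * 2.877996
Width = 11.2817

11.2817


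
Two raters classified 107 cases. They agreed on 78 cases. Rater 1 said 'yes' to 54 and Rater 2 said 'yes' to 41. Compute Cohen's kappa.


P_o = 78/107 = 0.728972
P_e = (54*41 + 53*66) / 11449 = 0.498908
kappa = (P_o - P_e) / (1 - P_e)
kappa = (0.728972 - 0.498908) / (1 - 0.498908)
kappa = 0.4591

0.4591


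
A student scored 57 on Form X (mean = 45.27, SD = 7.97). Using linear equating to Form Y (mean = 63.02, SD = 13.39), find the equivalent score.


slope = SD_Y / SD_X = 13.39 / 7.97 ~ 1.6801
intercept = mean_Y - slope * mean_X = 63.02 - (13.39 / 7.97) * 45.27 ~ -13.0359
Y = slope * X + intercept. To avoid rounding drift from the rounded slope/intercept, evaluate the equivalent form Y = mean_Y + SD_Y * (X - mean_X) / SD_X at full precision:
Y = 63.02 + 13.39 * (57 - 45.27) / 7.97
Y = 63.02 + 13.39 * 11.73 / 7.97
Y = 63.02 + 157.0647 / 7.97
Y = 63.02 + 19.707
Y = 82.727

82.727


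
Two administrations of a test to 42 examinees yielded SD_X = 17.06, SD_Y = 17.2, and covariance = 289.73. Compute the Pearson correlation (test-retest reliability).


r = cov(X,Y) / (SD_X * SD_Y)
r = 289.73 / (17.06 * 17.2)
r = 289.73 / 293.432
r = 0.9874

0.9874


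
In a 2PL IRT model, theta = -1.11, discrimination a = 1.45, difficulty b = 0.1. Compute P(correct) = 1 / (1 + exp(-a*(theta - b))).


a*(theta - b) = 1.45 * (-1.11 - 0.1) = -1.7545
exp(--1.7545) = 5.7806
P = 1 / (1 + 5.7806)
P = 0.1475

0.1475


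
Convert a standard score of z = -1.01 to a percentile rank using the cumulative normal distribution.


CDF(z) = 0.5 * (1 + erf(z/sqrt(2)))
erf(-0.7142) = -0.6875
CDF = 0.1562
Percentile rank = 0.1562 * 100 = 15.62

15.62


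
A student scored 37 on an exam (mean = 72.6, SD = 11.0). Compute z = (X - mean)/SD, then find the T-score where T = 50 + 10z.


z = (X - mean) / SD = (37 - 72.6) / 11.0
z = -35.6 / 11.0
z = -3.2364
T-score = T = 50 + 10z
Carry z at full precision (z = -35.6 / 11.0) into the conversion:
T-score = 50 + 10 * (-35.6 / 11.0) = 50 + -356 / 11.0
T-score = 50 + -32.3636
T-score = 17.6364

17.6364


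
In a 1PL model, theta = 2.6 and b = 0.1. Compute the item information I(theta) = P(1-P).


P = 1/(1+exp(-(2.6-0.1))) = 0.9241
I = P*(1-P) = 0.9241 * 0.0759
I = 0.0701

0.0701


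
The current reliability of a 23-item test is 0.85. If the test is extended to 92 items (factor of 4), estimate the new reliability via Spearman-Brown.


r_new = (n * rxx) / (1 + (n-1) * rxx)
r_new = (4 * 0.85) / (1 + 3 * 0.85)
r_new = 3.4 / 3.55
r_new = 0.9577

0.9577


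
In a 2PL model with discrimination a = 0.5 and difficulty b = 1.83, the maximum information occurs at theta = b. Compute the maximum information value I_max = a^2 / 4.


For 2PL, max info at theta = b = 1.83
I_max = a^2 / 4 = 0.5^2 / 4
= 0.25 / 4
I_max = 0.0625

0.0625


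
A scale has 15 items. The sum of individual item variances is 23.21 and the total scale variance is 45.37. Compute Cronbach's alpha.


alpha = (k/(k-1)) * (1 - sum(si^2)/s_total^2)
= (15/14) * (1 - 23.21/45.37)
alpha = 0.5233

0.5233


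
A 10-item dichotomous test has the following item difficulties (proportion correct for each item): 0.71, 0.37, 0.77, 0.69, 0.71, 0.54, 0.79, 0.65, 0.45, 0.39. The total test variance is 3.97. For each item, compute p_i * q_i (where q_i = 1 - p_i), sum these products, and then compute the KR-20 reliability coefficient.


For each item, compute p_i * q_i:
  Item 1: 0.71 * 0.29 = 0.2059
  Item 2: 0.37 * 0.63 = 0.2331
  Item 3: 0.77 * 0.23 = 0.1771
  Item 4: 0.69 * 0.31 = 0.2139
  Item 5: 0.71 * 0.29 = 0.2059
  Item 6: 0.54 * 0.46 = 0.2484
  Item 7: 0.79 * 0.21 = 0.1659
  Item 8: 0.65 * 0.35 = 0.2275
  Item 9: 0.45 * 0.55 = 0.2475
  Item 10: 0.39 * 0.61 = 0.2379
Sum(p_i * q_i) = 0.2059 + 0.2331 + 0.1771 + 0.2139 + 0.2059 + 0.2484 + 0.1659 + 0.2275 + 0.2475 + 0.2379 = 2.1631
KR-20 = (k/(k-1)) * (1 - Sum(p_i*q_i) / Var_total)
= (10/9) * (1 - 2.1631/3.97)
= 1.1111 * 0.4551
KR-20 = 0.5057

0.5057


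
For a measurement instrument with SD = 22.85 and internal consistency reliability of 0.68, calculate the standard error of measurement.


SEM = SD * sqrt(1 - rxx)
SEM = 22.85 * sqrt(1 - 0.68)
SEM = 22.85 * sqrt(0.32) = 22.85 * 0.565685
SEM = 12.9259

12.9259


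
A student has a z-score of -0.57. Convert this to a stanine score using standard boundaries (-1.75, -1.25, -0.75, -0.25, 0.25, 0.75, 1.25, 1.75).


Stanine boundaries: [-1.75, -1.25, -0.75, -0.25, 0.25, 0.75, 1.25, 1.75]
z = -0.57
Check each boundary:
  z >= -1.75 -> could be stanine 2
  z >= -1.25 -> could be stanine 3
  z >= -0.75 -> could be stanine 4
  z < -0.25
  z < 0.25
  z < 0.75
  z < 1.25
  z < 1.75
Highest qualifying boundary gives stanine = 4

4


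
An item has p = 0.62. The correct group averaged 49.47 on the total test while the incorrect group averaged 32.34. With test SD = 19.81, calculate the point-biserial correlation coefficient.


q = 1 - p = 0.38
rpb = ((M1 - M0) / SD) * sqrt(p * q)
rpb = ((49.47 - 32.34) / 19.81) * sqrt(0.62 * 0.38)
rpb = 0.4197

0.4197


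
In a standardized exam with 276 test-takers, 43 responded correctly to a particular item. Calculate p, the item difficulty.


Item difficulty p = number correct / total examinees
p = 43 / 276
p = 0.1558

0.1558


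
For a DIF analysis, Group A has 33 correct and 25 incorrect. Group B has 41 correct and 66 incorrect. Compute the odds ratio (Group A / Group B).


Odds_A = 33/25 = 1.32
Odds_B = 41/66 = 0.6212
OR = Odds_A / Odds_B = 1.32 / 0.6212
Exactly, OR = (33 * 66) / (25 * 41) = 2178 / 1025
OR = 2.1249

2.1249


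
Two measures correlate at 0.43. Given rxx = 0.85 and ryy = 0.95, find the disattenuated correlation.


r_corrected = rxy / sqrt(rxx * ryy)
= 0.43 / sqrt(0.85 * 0.95)
= 0.43 / sqrt(0.8075)
= 0.43 / 0.89861
r_corrected = 0.4785

0.4785


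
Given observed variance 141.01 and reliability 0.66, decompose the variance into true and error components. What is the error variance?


var_true = rxx * var_obs = 0.66 * 141.01 = 93.0666
var_error = var_obs - var_true
var_error = 141.01 - 93.0666
var_error = 47.9434

47.9434


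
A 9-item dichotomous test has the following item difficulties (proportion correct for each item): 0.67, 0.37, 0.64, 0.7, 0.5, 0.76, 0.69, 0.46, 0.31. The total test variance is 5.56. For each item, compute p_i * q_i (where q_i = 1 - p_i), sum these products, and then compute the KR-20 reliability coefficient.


For each item, compute p_i * q_i:
  Item 1: 0.67 * 0.33 = 0.2211
  Item 2: 0.37 * 0.63 = 0.2331
  Item 3: 0.64 * 0.36 = 0.2304
  Item 4: 0.7 * 0.3 = 0.21
  Item 5: 0.5 * 0.5 = 0.25
  Item 6: 0.76 * 0.24 = 0.1824
  Item 7: 0.69 * 0.31 = 0.2139
  Item 8: 0.46 * 0.54 = 0.2484
  Item 9: 0.31 * 0.69 = 0.2139
Sum(p_i * q_i) = 0.2211 + 0.2331 + 0.2304 + 0.21 + 0.25 + 0.1824 + 0.2139 + 0.2484 + 0.2139 = 2.0032
KR-20 = (k/(k-1)) * (1 - Sum(p_i*q_i) / Var_total)
= (9/8) * (1 - 2.0032/5.56)
= 1.125 * 0.6397
KR-20 = 0.7197

0.7197


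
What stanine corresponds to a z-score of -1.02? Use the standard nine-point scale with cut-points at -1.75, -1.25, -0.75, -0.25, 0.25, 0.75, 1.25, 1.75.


Stanine boundaries: [-1.75, -1.25, -0.75, -0.25, 0.25, 0.75, 1.25, 1.75]
z = -1.02
Check each boundary:
  z >= -1.75 -> could be stanine 2
  z >= -1.25 -> could be stanine 3
  z < -0.75
  z < -0.25
  z < 0.25
  z < 0.75
  z < 1.25
  z < 1.75
Highest qualifying boundary gives stanine = 3

3


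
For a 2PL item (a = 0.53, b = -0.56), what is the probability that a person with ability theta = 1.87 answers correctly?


a*(theta - b) = 0.53 * (1.87 - -0.56) = 1.2879
exp(-1.2879) = 0.2758
P = 1 / (1 + 0.2758)
P = 0.7838

0.7838


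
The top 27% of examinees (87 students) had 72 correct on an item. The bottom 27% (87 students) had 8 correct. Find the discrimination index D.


p_upper = 72/87 = 0.8276
p_lower = 8/87 = 0.092
D = 0.8276 - 0.092 = 0.7356

0.7356


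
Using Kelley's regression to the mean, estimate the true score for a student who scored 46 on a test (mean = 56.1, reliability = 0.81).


T_est = rxx * X + (1 - rxx) * mean
T_est = 0.81 * 46 + 0.19 * 56.1
T_est = 37.26 + 10.659
T_est = 47.919

47.919


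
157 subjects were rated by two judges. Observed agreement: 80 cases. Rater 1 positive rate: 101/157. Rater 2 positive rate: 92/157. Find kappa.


P_o = 80/157 = 0.509554
P_e = (101*92 + 56*65) / 24649 = 0.524646
kappa = (P_o - P_e) / (1 - P_e)
kappa = (0.509554 - 0.524646) / (1 - 0.524646)
kappa = -0.0317

-0.0317


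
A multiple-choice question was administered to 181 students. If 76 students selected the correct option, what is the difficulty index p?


Item difficulty p = number correct / total examinees
p = 76 / 181
p = 0.4199

0.4199


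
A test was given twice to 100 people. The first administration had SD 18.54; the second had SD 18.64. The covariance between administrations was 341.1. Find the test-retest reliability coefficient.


r = cov(X,Y) / (SD_X * SD_Y)
r = 341.1 / (18.54 * 18.64)
r = 341.1 / 345.5856
r = 0.987

0.987


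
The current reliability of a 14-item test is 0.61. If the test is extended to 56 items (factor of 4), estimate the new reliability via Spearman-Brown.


r_new = (n * rxx) / (1 + (n-1) * rxx)
r_new = (4 * 0.61) / (1 + 3 * 0.61)
r_new = 2.44 / 2.83
r_new = 0.8622

0.8622


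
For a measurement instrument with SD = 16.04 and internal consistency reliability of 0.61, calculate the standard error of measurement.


SEM = SD * sqrt(1 - rxx)
SEM = 16.04 * sqrt(1 - 0.61)
SEM = 16.04 * sqrt(0.39) = 16.04 * 0.6245
SEM = 10.017

10.017


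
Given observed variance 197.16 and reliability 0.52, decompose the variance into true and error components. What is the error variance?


var_true = rxx * var_obs = 0.52 * 197.16 = 102.5232
var_error = var_obs - var_true
var_error = 197.16 - 102.5232
var_error = 94.6368

94.6368


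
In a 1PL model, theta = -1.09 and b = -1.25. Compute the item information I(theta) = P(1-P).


P = 1/(1+exp(-(-1.09--1.25))) = 0.5399
I = P*(1-P) = 0.5399 * 0.4601
I = 0.2484

0.2484


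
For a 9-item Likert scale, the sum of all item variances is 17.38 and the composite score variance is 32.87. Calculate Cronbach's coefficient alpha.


alpha = (k/(k-1)) * (1 - sum(si^2)/s_total^2)
= (9/8) * (1 - 17.38/32.87)
alpha = 0.5302

0.5302


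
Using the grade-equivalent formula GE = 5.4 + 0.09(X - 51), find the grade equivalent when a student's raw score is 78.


raw - median = 78 - 51 = 27
slope * diff = 0.09 * 27 = 2.43
GE = 5.4 + 2.43
GE = 7.83

7.83


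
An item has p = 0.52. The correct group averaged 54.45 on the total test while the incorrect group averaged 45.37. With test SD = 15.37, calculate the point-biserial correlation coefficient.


q = 1 - p = 0.48
rpb = ((M1 - M0) / SD) * sqrt(p * q)
rpb = ((54.45 - 45.37) / 15.37) * sqrt(0.52 * 0.48)
rpb = 0.2951

0.2951


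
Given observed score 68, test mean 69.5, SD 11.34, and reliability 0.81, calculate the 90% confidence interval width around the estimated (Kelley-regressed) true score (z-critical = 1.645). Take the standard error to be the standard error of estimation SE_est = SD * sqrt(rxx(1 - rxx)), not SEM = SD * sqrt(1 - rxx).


True score estimate = 0.81*68 + 0.19*69.5 = 68.285
SE_est = SD * sqrt(rxx * (1 - rxx)) = 11.34 * sqrt(0.81 * 0.19) = 11.34 * sqrt(0.1539) = 4.448692
CI = T_est +/- z * SE_est, so width = 2 * z * SE_est = 2 * 1.645 * 4.448692
Width = 14.6362

14.6362


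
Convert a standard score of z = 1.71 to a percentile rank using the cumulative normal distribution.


CDF(z) = 0.5 * (1 + erf(z/sqrt(2)))
erf(1.2092) = 0.9127
CDF = 0.9564
Percentile rank = 0.9564 * 100 = 95.64

95.64


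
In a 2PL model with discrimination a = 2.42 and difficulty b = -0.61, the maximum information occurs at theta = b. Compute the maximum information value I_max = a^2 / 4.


For 2PL, max info at theta = b = -0.61
I_max = a^2 / 4 = 2.42^2 / 4
= 5.8564 / 4
I_max = 1.4641

1.4641


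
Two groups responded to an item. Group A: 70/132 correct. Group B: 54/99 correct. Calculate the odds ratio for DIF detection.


Odds_A = 70/62 = 1.129
Odds_B = 54/45 = 1.2
OR = Odds_A / Odds_B = 1.129 / 1.2
Exactly, OR = (70 * 45) / (62 * 54) = 3150 / 3348
OR = 0.9409

0.9409


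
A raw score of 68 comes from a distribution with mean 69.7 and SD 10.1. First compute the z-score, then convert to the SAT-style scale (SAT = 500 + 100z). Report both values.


z = (X - mean) / SD = (68 - 69.7) / 10.1
z = -1.7 / 10.1
z = -0.1683
SAT-scale = SAT = 500 + 100z
Carry z at full precision (z = -1.7 / 10.1) into the conversion:
SAT-scale = 500 + 100 * (-1.7 / 10.1) = 500 + -170 / 10.1
SAT-scale = 500 + -16.8317
SAT-scale = 483.1683

483.1683


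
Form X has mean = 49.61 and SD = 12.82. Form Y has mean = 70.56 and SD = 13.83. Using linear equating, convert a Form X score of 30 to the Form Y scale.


slope = SD_Y / SD_X = 13.83 / 12.82 ~ 1.0788
intercept = mean_Y - slope * mean_X = 70.56 - (13.83 / 12.82) * 49.61 ~ 17.0416
Y = slope * X + intercept. To avoid rounding drift from the rounded slope/intercept, evaluate the equivalent form Y = mean_Y + SD_Y * (X - mean_X) / SD_X at full precision:
Y = 70.56 + 13.83 * (30 - 49.61) / 12.82
Y = 70.56 - 13.83 * 19.61 / 12.82
Y = 70.56 - 271.2063 / 12.82
Y = 70.56 - 21.1549
Y = 49.4051

49.4051


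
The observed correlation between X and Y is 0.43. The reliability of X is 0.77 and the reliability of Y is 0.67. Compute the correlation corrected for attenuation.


r_corrected = rxy / sqrt(rxx * ryy)
= 0.43 / sqrt(0.77 * 0.67)
= 0.43 / sqrt(0.5159)
= 0.43 / 0.718262
r_corrected = 0.5987

0.5987


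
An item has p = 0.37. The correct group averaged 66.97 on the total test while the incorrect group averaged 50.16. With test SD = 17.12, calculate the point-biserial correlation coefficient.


q = 1 - p = 0.63
rpb = ((M1 - M0) / SD) * sqrt(p * q)
rpb = ((66.97 - 50.16) / 17.12) * sqrt(0.37 * 0.63)
rpb = 0.4741

0.4741


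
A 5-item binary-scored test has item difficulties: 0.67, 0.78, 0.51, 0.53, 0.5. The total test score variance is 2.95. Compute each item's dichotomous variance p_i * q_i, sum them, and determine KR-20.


For each item, compute p_i * q_i:
  Item 1: 0.67 * 0.33 = 0.2211
  Item 2: 0.78 * 0.22 = 0.1716
  Item 3: 0.51 * 0.49 = 0.2499
  Item 4: 0.53 * 0.47 = 0.2491
  Item 5: 0.5 * 0.5 = 0.25
Sum(p_i * q_i) = 0.2211 + 0.1716 + 0.2499 + 0.2491 + 0.25 = 1.1417
KR-20 = (k/(k-1)) * (1 - Sum(p_i*q_i) / Var_total)
= (5/4) * (1 - 1.1417/2.95)
= 1.25 * 0.613
KR-20 = 0.7662

0.7662


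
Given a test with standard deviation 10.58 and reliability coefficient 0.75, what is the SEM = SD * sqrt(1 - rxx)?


SEM = SD * sqrt(1 - rxx)
SEM = 10.58 * sqrt(1 - 0.75)
SEM = 10.58 * sqrt(0.25) = 10.58 * 0.5
SEM = 5.29

5.29


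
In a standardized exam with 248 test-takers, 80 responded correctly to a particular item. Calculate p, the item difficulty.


Item difficulty p = number correct / total examinees
p = 80 / 248
p = 0.3226

0.3226


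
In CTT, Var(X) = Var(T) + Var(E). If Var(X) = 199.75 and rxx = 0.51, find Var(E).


var_true = rxx * var_obs = 0.51 * 199.75 = 101.8725
var_error = var_obs - var_true
var_error = 199.75 - 101.8725
var_error = 97.8775

97.8775


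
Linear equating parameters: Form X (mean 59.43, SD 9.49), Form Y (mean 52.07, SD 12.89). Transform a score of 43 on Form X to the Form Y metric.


slope = SD_Y / SD_X = 12.89 / 9.49 ~ 1.3583
intercept = mean_Y - slope * mean_X = 52.07 - (12.89 / 9.49) * 59.43 ~ -28.6521
Y = slope * X + intercept. To avoid rounding drift from the rounded slope/intercept, evaluate the equivalent form Y = mean_Y + SD_Y * (X - mean_X) / SD_X at full precision:
Y = 52.07 + 12.89 * (43 - 59.43) / 9.49
Y = 52.07 - 12.89 * 16.43 / 9.49
Y = 52.07 - 211.7827 / 9.49
Y = 52.07 - 22.3164
Y = 29.7536

29.7536


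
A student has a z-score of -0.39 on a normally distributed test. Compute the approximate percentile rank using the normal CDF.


CDF(z) = 0.5 * (1 + erf(z/sqrt(2)))
erf(-0.2758) = -0.3035
CDF = 0.3483
Percentile rank = 0.3483 * 100 = 34.83

34.83


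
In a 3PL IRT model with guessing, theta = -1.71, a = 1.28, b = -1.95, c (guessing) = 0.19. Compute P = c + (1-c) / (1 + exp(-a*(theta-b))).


logit = 1.28*(-1.71 - -1.95) = 0.3072
P* = 1/(1 + exp(-0.3072)) = 0.5762
P = 0.19 + (1 - 0.19) * 0.5762
P = 0.6567

0.6567


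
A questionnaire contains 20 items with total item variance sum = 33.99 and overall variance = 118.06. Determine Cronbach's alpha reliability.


alpha = (k/(k-1)) * (1 - sum(si^2)/s_total^2)
= (20/19) * (1 - 33.99/118.06)
alpha = 0.7496

0.7496


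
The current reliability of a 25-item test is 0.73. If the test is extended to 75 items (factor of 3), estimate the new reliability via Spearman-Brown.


r_new = (n * rxx) / (1 + (n-1) * rxx)
r_new = (3 * 0.73) / (1 + 2 * 0.73)
r_new = 2.19 / 2.46
r_new = 0.8902

0.8902
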